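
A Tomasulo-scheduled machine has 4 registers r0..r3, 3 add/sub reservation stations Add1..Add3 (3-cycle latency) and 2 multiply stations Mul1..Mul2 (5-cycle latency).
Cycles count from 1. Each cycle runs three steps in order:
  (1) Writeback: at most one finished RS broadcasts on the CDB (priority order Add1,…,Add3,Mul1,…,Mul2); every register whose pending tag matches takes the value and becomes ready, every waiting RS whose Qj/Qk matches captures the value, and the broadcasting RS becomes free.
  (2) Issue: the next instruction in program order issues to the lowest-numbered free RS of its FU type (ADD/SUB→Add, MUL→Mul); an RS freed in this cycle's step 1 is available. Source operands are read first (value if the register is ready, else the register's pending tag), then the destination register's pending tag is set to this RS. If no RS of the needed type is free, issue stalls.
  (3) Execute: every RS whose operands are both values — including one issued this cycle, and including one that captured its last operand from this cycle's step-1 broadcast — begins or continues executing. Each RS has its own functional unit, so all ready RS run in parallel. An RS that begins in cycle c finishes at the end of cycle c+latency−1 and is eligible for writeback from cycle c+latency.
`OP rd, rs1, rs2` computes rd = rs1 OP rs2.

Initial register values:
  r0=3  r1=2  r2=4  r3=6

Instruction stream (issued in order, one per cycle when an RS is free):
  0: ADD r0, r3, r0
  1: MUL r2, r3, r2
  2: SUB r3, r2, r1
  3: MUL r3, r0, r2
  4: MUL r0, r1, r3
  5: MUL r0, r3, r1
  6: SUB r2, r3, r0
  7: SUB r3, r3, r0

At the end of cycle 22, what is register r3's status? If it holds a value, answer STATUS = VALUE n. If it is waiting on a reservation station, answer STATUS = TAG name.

STATUS = VALUE -216

c1: issue ADD r0<-Add1 | r0:Add1,r1:2,r2:4,r3:6
c2: issue MUL r2<-Mul1 | r0:Add1,r1:2,r2:Mul1,r3:6
c3: issue SUB r3<-Add2 | r0:Add1,r1:2,r2:Mul1,r3:Add2
c4: CDB Add1=9; issue MUL r3<-Mul2 | r0:9,r1:2,r2:Mul1,r3:Mul2
c5: stall | r0:9,r1:2,r2:Mul1,r3:Mul2
c6: stall | r0:9,r1:2,r2:Mul1,r3:Mul2
c7: CDB Mul1=24; issue MUL r0<-Mul1 | r0:Mul1,r1:2,r2:24,r3:Mul2
c8: stall | r0:Mul1,r1:2,r2:24,r3:Mul2
c9: stall | r0:Mul1,r1:2,r2:24,r3:Mul2
c10: CDB Add2=22; stall | r0:Mul1,r1:2,r2:24,r3:Mul2
c11: stall | r0:Mul1,r1:2,r2:24,r3:Mul2
c12: CDB Mul2=216; issue MUL r0<-Mul2 | r0:Mul2,r1:2,r2:24,r3:216
c13: issue SUB r2<-Add1 | r0:Mul2,r1:2,r2:Add1,r3:216
c14: issue SUB r3<-Add2 | r0:Mul2,r1:2,r2:Add1,r3:Add2
c15: - | r0:Mul2,r1:2,r2:Add1,r3:Add2
c16: - | r0:Mul2,r1:2,r2:Add1,r3:Add2
c17: CDB Mul1=432 | r0:Mul2,r1:2,r2:Add1,r3:Add2
c18: CDB Mul2=432 | r0:432,r1:2,r2:Add1,r3:Add2
c19: - | r0:432,r1:2,r2:Add1,r3:Add2
c20: - | r0:432,r1:2,r2:Add1,r3:Add2
c21: CDB Add1=-216 | r0:432,r1:2,r2:-216,r3:Add2
c22: CDB Add2=-216 | r0:432,r1:2,r2:-216,r3:-216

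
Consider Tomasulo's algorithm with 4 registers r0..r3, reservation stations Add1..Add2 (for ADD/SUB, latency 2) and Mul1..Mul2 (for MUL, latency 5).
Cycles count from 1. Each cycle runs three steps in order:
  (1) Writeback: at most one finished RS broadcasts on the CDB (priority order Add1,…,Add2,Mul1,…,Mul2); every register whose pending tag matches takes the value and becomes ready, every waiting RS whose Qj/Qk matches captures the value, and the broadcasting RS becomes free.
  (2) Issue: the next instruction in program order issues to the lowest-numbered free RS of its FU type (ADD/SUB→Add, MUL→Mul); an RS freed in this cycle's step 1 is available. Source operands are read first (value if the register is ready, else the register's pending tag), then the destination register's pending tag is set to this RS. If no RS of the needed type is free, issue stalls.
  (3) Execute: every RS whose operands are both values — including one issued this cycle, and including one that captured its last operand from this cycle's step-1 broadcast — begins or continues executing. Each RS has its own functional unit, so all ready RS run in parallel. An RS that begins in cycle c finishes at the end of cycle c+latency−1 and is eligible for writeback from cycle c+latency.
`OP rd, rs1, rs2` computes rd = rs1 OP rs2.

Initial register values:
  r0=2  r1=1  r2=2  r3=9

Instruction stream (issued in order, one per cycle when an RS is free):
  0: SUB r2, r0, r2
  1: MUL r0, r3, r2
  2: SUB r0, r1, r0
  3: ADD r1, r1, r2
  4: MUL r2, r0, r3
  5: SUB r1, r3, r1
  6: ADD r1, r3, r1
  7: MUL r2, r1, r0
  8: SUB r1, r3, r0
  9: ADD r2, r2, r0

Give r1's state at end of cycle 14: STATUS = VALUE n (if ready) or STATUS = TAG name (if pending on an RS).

cycle 1: issue SUB r2<-Add1 // r0:2,r1:1,r2:Add1,r3:9
cycle 2: issue MUL r0<-Mul1 // r0:Mul1,r1:1,r2:Add1,r3:9
cycle 3: CDB Add1=0; issue SUB r0<-Add1 // r0:Add1,r1:1,r2:0,r3:9
cycle 4: issue ADD r1<-Add2 // r0:Add1,r1:Add2,r2:0,r3:9
cycle 5: issue MUL r2<-Mul2 // r0:Add1,r1:Add2,r2:Mul2,r3:9
cycle 6: CDB Add2=1; issue SUB r1<-Add2 // r0:Add1,r1:Add2,r2:Mul2,r3:9
cycle 7: stall // r0:Add1,r1:Add2,r2:Mul2,r3:9
cycle 8: CDB Add2=8; issue ADD r1<-Add2 // r0:Add1,r1:Add2,r2:Mul2,r3:9
cycle 9: CDB Mul1=0; issue MUL r2<-Mul1 // r0:Add1,r1:Add2,r2:Mul1,r3:9
cycle 10: CDB Add2=17; issue SUB r1<-Add2 // r0:Add1,r1:Add2,r2:Mul1,r3:9
cycle 11: CDB Add1=1; issue ADD r2<-Add1 // r0:1,r1:Add2,r2:Add1,r3:9
cycle 12: - // r0:1,r1:Add2,r2:Add1,r3:9
cycle 13: CDB Add2=8 // r0:1,r1:8,r2:Add1,r3:9
cycle 14: - // r0:1,r1:8,r2:Add1,r3:9

STATUS = VALUE 8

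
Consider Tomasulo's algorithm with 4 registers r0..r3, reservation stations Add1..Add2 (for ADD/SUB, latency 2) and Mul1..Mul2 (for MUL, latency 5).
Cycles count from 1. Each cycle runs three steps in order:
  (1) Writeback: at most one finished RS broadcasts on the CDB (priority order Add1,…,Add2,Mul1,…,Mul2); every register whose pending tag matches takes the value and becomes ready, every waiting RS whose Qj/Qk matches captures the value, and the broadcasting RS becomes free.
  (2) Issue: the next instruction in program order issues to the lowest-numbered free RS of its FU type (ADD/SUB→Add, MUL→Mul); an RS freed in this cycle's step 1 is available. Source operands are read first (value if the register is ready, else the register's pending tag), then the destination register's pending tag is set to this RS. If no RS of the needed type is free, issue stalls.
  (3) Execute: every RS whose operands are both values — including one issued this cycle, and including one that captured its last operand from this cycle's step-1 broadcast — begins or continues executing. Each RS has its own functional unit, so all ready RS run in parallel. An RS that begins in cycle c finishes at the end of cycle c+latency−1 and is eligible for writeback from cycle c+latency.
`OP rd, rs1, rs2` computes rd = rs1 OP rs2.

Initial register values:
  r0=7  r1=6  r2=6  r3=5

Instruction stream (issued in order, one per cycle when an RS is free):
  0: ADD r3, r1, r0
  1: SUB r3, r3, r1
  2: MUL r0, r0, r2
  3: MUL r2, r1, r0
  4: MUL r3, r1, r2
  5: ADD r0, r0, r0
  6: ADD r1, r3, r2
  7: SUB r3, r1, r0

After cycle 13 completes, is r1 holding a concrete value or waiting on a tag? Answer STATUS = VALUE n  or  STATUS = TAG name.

STATUS = TAG Add2

cycle 1: issue ADD r3<-Add1 // r0:7,r1:6,r2:6,r3:Add1
cycle 2: issue SUB r3<-Add2 // r0:7,r1:6,r2:6,r3:Add2
cycle 3: CDB Add1=13; issue MUL r0<-Mul1 // r0:Mul1,r1:6,r2:6,r3:Add2
cycle 4: issue MUL r2<-Mul2 // r0:Mul1,r1:6,r2:Mul2,r3:Add2
cycle 5: CDB Add2=7; stall // r0:Mul1,r1:6,r2:Mul2,r3:7
cycle 6: stall // r0:Mul1,r1:6,r2:Mul2,r3:7
cycle 7: stall // r0:Mul1,r1:6,r2:Mul2,r3:7
cycle 8: CDB Mul1=42; issue MUL r3<-Mul1 // r0:42,r1:6,r2:Mul2,r3:Mul1
cycle 9: issue ADD r0<-Add1 // r0:Add1,r1:6,r2:Mul2,r3:Mul1
cycle 10: issue ADD r1<-Add2 // r0:Add1,r1:Add2,r2:Mul2,r3:Mul1
cycle 11: CDB Add1=84; issue SUB r3<-Add1 // r0:84,r1:Add2,r2:Mul2,r3:Add1
cycle 12: - // r0:84,r1:Add2,r2:Mul2,r3:Add1
cycle 13: CDB Mul2=252 // r0:84,r1:Add2,r2:252,r3:Add1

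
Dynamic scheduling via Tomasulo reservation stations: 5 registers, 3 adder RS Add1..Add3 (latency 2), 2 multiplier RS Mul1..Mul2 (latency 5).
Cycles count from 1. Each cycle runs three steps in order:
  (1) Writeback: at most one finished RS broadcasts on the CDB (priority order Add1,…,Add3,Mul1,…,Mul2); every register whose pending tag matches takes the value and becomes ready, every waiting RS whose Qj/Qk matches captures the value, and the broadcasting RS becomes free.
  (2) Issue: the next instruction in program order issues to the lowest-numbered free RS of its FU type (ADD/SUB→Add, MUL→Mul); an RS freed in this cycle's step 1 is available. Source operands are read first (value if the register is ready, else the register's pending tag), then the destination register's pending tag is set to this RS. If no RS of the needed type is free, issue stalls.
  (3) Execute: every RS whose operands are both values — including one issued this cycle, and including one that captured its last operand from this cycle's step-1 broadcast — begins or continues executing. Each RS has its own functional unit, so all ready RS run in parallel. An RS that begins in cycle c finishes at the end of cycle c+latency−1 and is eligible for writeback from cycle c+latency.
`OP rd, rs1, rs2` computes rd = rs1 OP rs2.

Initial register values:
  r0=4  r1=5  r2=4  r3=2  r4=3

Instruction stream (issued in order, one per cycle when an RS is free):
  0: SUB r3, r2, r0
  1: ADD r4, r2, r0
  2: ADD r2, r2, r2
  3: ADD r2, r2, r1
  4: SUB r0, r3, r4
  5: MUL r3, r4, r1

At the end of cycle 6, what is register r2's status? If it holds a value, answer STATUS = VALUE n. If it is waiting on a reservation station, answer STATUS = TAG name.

  c1: issue SUB r3<-Add1  regs: r0:4,r1:5,r2:4,r3:Add1,r4:3
  c2: issue ADD r4<-Add2  regs: r0:4,r1:5,r2:4,r3:Add1,r4:Add2
  c3: CDB Add1=0; issue ADD r2<-Add1  regs: r0:4,r1:5,r2:Add1,r3:0,r4:Add2
  c4: CDB Add2=8; issue ADD r2<-Add2  regs: r0:4,r1:5,r2:Add2,r3:0,r4:8
  c5: CDB Add1=8; issue SUB r0<-Add1  regs: r0:Add1,r1:5,r2:Add2,r3:0,r4:8
  c6: issue MUL r3<-Mul1  regs: r0:Add1,r1:5,r2:Add2,r3:Mul1,r4:8

STATUS = TAG Add2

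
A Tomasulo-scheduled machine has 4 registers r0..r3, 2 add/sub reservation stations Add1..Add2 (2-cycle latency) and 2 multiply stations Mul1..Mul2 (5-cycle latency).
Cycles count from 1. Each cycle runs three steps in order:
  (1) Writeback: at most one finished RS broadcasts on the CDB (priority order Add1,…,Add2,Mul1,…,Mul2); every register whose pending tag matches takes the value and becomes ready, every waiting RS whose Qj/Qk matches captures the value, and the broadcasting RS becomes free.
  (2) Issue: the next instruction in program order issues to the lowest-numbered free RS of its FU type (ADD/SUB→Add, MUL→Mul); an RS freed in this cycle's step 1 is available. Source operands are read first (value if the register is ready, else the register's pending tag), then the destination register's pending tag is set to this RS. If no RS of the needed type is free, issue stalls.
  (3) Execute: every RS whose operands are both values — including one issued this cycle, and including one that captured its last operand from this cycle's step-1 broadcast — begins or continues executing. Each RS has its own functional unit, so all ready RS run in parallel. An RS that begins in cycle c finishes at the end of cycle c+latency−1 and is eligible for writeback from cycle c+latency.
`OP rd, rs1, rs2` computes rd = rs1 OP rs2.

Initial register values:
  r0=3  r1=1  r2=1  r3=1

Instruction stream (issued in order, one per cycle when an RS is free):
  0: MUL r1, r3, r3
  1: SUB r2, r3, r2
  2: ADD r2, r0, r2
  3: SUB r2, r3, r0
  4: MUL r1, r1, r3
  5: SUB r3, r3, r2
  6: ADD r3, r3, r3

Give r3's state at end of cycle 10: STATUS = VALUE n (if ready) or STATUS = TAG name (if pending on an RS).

STATUS = VALUE 6

  c1: issue MUL r1<-Mul1  regs: r0:3,r1:Mul1,r2:1,r3:1
  c2: issue SUB r2<-Add1  regs: r0:3,r1:Mul1,r2:Add1,r3:1
  c3: issue ADD r2<-Add2  regs: r0:3,r1:Mul1,r2:Add2,r3:1
  c4: CDB Add1=0; issue SUB r2<-Add1  regs: r0:3,r1:Mul1,r2:Add1,r3:1
  c5: issue MUL r1<-Mul2  regs: r0:3,r1:Mul2,r2:Add1,r3:1
  c6: CDB Add1=-2; issue SUB r3<-Add1  regs: r0:3,r1:Mul2,r2:-2,r3:Add1
  c7: CDB Add2=3; issue ADD r3<-Add2  regs: r0:3,r1:Mul2,r2:-2,r3:Add2
  c8: CDB Add1=3  regs: r0:3,r1:Mul2,r2:-2,r3:Add2
  c9: CDB Mul1=1  regs: r0:3,r1:Mul2,r2:-2,r3:Add2
  c10: CDB Add2=6  regs: r0:3,r1:Mul2,r2:-2,r3:6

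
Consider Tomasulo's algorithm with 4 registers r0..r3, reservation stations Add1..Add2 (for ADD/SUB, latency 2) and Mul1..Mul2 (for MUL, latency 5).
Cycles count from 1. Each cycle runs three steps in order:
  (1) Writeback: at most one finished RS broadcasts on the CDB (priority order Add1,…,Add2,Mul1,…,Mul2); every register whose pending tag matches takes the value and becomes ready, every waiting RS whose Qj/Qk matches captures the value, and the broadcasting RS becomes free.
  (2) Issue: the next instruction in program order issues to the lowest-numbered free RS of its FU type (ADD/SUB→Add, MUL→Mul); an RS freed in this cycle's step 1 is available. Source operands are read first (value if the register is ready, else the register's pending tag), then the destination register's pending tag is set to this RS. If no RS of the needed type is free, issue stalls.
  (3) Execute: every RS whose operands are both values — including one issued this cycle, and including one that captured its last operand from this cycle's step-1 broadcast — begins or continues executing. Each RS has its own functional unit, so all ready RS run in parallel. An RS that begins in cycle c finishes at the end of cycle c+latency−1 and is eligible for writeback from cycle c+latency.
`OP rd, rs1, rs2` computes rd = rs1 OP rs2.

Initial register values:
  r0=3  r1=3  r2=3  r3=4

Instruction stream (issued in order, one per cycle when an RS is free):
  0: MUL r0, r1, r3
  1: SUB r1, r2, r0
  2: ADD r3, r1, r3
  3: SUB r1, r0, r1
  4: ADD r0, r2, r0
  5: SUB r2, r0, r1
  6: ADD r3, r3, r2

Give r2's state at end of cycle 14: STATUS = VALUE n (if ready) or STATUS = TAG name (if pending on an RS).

c1: issue MUL r0<-Mul1 | r0:Mul1,r1:3,r2:3,r3:4
c2: issue SUB r1<-Add1 | r0:Mul1,r1:Add1,r2:3,r3:4
c3: issue ADD r3<-Add2 | r0:Mul1,r1:Add1,r2:3,r3:Add2
c4: stall | r0:Mul1,r1:Add1,r2:3,r3:Add2
c5: stall | r0:Mul1,r1:Add1,r2:3,r3:Add2
c6: CDB Mul1=12; stall | r0:12,r1:Add1,r2:3,r3:Add2
c7: stall | r0:12,r1:Add1,r2:3,r3:Add2
c8: CDB Add1=-9; issue SUB r1<-Add1 | r0:12,r1:Add1,r2:3,r3:Add2
c9: stall | r0:12,r1:Add1,r2:3,r3:Add2
c10: CDB Add1=21; issue ADD r0<-Add1 | r0:Add1,r1:21,r2:3,r3:Add2
c11: CDB Add2=-5; issue SUB r2<-Add2 | r0:Add1,r1:21,r2:Add2,r3:-5
c12: CDB Add1=15; issue ADD r3<-Add1 | r0:15,r1:21,r2:Add2,r3:Add1
c13: - | r0:15,r1:21,r2:Add2,r3:Add1
c14: CDB Add2=-6 | r0:15,r1:21,r2:-6,r3:Add1

STATUS = VALUE -6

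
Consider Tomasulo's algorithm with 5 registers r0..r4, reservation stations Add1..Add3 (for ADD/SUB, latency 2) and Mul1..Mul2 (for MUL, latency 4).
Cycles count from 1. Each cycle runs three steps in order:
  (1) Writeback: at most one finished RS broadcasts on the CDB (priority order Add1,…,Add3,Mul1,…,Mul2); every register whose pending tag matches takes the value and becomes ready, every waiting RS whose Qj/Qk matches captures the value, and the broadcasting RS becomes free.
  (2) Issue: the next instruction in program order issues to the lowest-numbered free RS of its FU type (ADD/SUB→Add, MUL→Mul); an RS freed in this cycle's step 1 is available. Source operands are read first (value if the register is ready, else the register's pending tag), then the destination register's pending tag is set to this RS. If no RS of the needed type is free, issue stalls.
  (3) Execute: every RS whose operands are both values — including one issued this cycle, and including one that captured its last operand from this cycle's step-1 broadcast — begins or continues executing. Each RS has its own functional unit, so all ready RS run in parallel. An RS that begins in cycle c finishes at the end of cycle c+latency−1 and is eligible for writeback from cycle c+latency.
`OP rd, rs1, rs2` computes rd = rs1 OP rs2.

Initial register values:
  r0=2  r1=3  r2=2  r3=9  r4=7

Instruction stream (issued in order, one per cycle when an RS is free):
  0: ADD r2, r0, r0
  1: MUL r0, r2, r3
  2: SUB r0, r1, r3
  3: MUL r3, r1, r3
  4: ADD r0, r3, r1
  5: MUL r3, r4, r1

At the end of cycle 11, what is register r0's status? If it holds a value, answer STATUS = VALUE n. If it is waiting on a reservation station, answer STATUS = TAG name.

cycle 1: issue ADD r2<-Add1 // r0:2,r1:3,r2:Add1,r3:9,r4:7
cycle 2: issue MUL r0<-Mul1 // r0:Mul1,r1:3,r2:Add1,r3:9,r4:7
cycle 3: CDB Add1=4; issue SUB r0<-Add1 // r0:Add1,r1:3,r2:4,r3:9,r4:7
cycle 4: issue MUL r3<-Mul2 // r0:Add1,r1:3,r2:4,r3:Mul2,r4:7
cycle 5: CDB Add1=-6; issue ADD r0<-Add1 // r0:Add1,r1:3,r2:4,r3:Mul2,r4:7
cycle 6: stall // r0:Add1,r1:3,r2:4,r3:Mul2,r4:7
cycle 7: CDB Mul1=36; issue MUL r3<-Mul1 // r0:Add1,r1:3,r2:4,r3:Mul1,r4:7
cycle 8: CDB Mul2=27 // r0:Add1,r1:3,r2:4,r3:Mul1,r4:7
cycle 9: - // r0:Add1,r1:3,r2:4,r3:Mul1,r4:7
cycle 10: CDB Add1=30 // r0:30,r1:3,r2:4,r3:Mul1,r4:7
cycle 11: CDB Mul1=21 // r0:30,r1:3,r2:4,r3:21,r4:7

STATUS = VALUE 30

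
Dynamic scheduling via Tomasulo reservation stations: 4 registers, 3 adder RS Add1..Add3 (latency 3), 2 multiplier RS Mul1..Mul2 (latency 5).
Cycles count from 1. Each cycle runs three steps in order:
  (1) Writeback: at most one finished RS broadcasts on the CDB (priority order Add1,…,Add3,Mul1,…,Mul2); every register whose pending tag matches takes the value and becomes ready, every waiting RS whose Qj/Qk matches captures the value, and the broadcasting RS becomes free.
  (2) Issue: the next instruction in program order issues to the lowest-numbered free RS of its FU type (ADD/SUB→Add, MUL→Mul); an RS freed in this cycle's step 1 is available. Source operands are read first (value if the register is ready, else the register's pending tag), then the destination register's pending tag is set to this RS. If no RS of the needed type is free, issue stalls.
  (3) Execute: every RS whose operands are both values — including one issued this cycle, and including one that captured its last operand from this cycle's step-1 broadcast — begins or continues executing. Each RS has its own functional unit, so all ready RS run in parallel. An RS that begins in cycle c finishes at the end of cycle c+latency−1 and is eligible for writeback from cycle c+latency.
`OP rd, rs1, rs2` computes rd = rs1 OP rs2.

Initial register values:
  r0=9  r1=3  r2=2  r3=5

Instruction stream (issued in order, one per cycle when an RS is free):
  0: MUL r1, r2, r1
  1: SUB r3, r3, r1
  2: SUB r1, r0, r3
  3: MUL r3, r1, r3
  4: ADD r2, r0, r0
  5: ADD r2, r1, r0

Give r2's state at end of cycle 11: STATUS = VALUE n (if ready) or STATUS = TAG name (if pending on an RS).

  c1: issue MUL r1<-Mul1  regs: r0:9,r1:Mul1,r2:2,r3:5
  c2: issue SUB r3<-Add1  regs: r0:9,r1:Mul1,r2:2,r3:Add1
  c3: issue SUB r1<-Add2  regs: r0:9,r1:Add2,r2:2,r3:Add1
  c4: issue MUL r3<-Mul2  regs: r0:9,r1:Add2,r2:2,r3:Mul2
  c5: issue ADD r2<-Add3  regs: r0:9,r1:Add2,r2:Add3,r3:Mul2
  c6: CDB Mul1=6; stall  regs: r0:9,r1:Add2,r2:Add3,r3:Mul2
  c7: stall  regs: r0:9,r1:Add2,r2:Add3,r3:Mul2
  c8: CDB Add3=18; issue ADD r2<-Add3  regs: r0:9,r1:Add2,r2:Add3,r3:Mul2
  c9: CDB Add1=-1  regs: r0:9,r1:Add2,r2:Add3,r3:Mul2
  c10: -  regs: r0:9,r1:Add2,r2:Add3,r3:Mul2
  c11: -  regs: r0:9,r1:Add2,r2:Add3,r3:Mul2

STATUS = TAG Add3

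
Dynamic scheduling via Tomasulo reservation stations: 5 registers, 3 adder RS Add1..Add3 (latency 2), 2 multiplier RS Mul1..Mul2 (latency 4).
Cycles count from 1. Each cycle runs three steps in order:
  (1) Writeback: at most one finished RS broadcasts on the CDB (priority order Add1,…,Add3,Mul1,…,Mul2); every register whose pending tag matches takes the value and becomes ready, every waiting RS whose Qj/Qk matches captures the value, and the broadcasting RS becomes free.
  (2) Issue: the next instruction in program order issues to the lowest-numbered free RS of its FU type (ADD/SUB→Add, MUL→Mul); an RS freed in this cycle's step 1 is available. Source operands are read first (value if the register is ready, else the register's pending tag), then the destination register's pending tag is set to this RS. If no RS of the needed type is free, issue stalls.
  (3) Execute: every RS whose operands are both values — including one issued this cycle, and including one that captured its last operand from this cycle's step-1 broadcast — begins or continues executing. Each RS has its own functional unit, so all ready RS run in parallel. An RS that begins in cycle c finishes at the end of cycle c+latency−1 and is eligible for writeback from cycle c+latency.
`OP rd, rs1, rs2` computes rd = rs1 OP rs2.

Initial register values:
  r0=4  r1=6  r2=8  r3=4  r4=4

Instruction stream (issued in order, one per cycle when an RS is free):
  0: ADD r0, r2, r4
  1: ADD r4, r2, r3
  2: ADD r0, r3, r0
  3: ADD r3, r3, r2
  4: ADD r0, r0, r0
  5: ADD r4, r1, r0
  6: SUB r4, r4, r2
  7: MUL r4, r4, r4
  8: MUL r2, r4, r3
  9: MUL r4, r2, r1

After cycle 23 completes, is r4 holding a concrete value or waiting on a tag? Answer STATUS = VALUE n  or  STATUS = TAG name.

STATUS = VALUE 64800

  c1: issue ADD r0<-Add1  regs: r0:Add1,r1:6,r2:8,r3:4,r4:4
  c2: issue ADD r4<-Add2  regs: r0:Add1,r1:6,r2:8,r3:4,r4:Add2
  c3: CDB Add1=12; issue ADD r0<-Add1  regs: r0:Add1,r1:6,r2:8,r3:4,r4:Add2
  c4: CDB Add2=12; issue ADD r3<-Add2  regs: r0:Add1,r1:6,r2:8,r3:Add2,r4:12
  c5: CDB Add1=16; issue ADD r0<-Add1  regs: r0:Add1,r1:6,r2:8,r3:Add2,r4:12
  c6: CDB Add2=12; issue ADD r4<-Add2  regs: r0:Add1,r1:6,r2:8,r3:12,r4:Add2
  c7: CDB Add1=32; issue SUB r4<-Add1  regs: r0:32,r1:6,r2:8,r3:12,r4:Add1
  c8: issue MUL r4<-Mul1  regs: r0:32,r1:6,r2:8,r3:12,r4:Mul1
  c9: CDB Add2=38; issue MUL r2<-Mul2  regs: r0:32,r1:6,r2:Mul2,r3:12,r4:Mul1
  c10: stall  regs: r0:32,r1:6,r2:Mul2,r3:12,r4:Mul1
  c11: CDB Add1=30; stall  regs: r0:32,r1:6,r2:Mul2,r3:12,r4:Mul1
  c12: stall  regs: r0:32,r1:6,r2:Mul2,r3:12,r4:Mul1
  c13: stall  regs: r0:32,r1:6,r2:Mul2,r3:12,r4:Mul1
  c14: stall  regs: r0:32,r1:6,r2:Mul2,r3:12,r4:Mul1
  c15: CDB Mul1=900; issue MUL r4<-Mul1  regs: r0:32,r1:6,r2:Mul2,r3:12,r4:Mul1
  c16: -  regs: r0:32,r1:6,r2:Mul2,r3:12,r4:Mul1
  c17: -  regs: r0:32,r1:6,r2:Mul2,r3:12,r4:Mul1
  c18: -  regs: r0:32,r1:6,r2:Mul2,r3:12,r4:Mul1
  c19: CDB Mul2=10800  regs: r0:32,r1:6,r2:10800,r3:12,r4:Mul1
  c20: -  regs: r0:32,r1:6,r2:10800,r3:12,r4:Mul1
  c21: -  regs: r0:32,r1:6,r2:10800,r3:12,r4:Mul1
  c22: -  regs: r0:32,r1:6,r2:10800,r3:12,r4:Mul1
  c23: CDB Mul1=64800  regs: r0:32,r1:6,r2:10800,r3:12,r4:64800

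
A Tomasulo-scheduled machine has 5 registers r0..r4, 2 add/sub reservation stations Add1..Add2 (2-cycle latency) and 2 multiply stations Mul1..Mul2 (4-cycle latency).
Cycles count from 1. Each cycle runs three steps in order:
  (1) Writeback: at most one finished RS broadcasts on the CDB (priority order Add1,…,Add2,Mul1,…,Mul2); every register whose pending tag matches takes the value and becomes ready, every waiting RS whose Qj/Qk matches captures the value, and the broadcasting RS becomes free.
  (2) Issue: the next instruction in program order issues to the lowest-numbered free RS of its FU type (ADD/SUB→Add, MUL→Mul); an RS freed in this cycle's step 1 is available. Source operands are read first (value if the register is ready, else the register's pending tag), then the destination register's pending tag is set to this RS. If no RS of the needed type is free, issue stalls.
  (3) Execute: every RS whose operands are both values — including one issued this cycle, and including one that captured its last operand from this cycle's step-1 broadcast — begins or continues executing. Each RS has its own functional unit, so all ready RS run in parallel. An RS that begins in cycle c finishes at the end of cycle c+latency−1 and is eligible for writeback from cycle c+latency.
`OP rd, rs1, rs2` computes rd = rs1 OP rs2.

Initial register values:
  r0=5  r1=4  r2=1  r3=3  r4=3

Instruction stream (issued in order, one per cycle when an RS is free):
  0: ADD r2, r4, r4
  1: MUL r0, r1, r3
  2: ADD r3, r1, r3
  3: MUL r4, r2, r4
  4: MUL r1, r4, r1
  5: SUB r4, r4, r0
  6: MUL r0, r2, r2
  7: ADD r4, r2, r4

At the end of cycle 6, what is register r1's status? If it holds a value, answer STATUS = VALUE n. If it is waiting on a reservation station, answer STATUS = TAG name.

  c1: issue ADD r2<-Add1  regs: r0:5,r1:4,r2:Add1,r3:3,r4:3
  c2: issue MUL r0<-Mul1  regs: r0:Mul1,r1:4,r2:Add1,r3:3,r4:3
  c3: CDB Add1=6; issue ADD r3<-Add1  regs: r0:Mul1,r1:4,r2:6,r3:Add1,r4:3
  c4: issue MUL r4<-Mul2  regs: r0:Mul1,r1:4,r2:6,r3:Add1,r4:Mul2
  c5: CDB Add1=7; stall  regs: r0:Mul1,r1:4,r2:6,r3:7,r4:Mul2
  c6: CDB Mul1=12; issue MUL r1<-Mul1  regs: r0:12,r1:Mul1,r2:6,r3:7,r4:Mul2

STATUS = TAG Mul1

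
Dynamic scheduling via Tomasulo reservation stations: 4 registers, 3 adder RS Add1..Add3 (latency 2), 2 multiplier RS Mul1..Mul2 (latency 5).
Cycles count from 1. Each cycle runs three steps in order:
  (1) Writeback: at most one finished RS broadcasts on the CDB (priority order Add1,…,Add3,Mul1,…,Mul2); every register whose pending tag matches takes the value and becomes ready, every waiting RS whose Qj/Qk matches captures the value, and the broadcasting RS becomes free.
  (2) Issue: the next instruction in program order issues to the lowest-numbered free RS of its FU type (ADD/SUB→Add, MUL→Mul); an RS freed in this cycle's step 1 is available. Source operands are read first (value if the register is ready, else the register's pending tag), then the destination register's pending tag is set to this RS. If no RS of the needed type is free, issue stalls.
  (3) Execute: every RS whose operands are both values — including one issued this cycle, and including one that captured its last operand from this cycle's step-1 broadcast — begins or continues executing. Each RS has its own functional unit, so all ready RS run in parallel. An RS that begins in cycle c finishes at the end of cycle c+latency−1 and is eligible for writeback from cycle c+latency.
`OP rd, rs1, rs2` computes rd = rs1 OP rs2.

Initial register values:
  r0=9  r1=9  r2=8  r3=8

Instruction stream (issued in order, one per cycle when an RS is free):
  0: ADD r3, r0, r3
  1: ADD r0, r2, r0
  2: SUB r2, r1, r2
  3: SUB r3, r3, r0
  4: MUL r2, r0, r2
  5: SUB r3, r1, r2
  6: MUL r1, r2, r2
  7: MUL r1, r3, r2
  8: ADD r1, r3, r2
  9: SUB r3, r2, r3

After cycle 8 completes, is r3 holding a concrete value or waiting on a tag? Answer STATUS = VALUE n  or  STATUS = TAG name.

STATUS = TAG Add1

  c1: issue ADD r3<-Add1  regs: r0:9,r1:9,r2:8,r3:Add1
  c2: issue ADD r0<-Add2  regs: r0:Add2,r1:9,r2:8,r3:Add1
  c3: CDB Add1=17; issue SUB r2<-Add1  regs: r0:Add2,r1:9,r2:Add1,r3:17
  c4: CDB Add2=17; issue SUB r3<-Add2  regs: r0:17,r1:9,r2:Add1,r3:Add2
  c5: CDB Add1=1; issue MUL r2<-Mul1  regs: r0:17,r1:9,r2:Mul1,r3:Add2
  c6: CDB Add2=0; issue SUB r3<-Add1  regs: r0:17,r1:9,r2:Mul1,r3:Add1
  c7: issue MUL r1<-Mul2  regs: r0:17,r1:Mul2,r2:Mul1,r3:Add1
  c8: stall  regs: r0:17,r1:Mul2,r2:Mul1,r3:Add1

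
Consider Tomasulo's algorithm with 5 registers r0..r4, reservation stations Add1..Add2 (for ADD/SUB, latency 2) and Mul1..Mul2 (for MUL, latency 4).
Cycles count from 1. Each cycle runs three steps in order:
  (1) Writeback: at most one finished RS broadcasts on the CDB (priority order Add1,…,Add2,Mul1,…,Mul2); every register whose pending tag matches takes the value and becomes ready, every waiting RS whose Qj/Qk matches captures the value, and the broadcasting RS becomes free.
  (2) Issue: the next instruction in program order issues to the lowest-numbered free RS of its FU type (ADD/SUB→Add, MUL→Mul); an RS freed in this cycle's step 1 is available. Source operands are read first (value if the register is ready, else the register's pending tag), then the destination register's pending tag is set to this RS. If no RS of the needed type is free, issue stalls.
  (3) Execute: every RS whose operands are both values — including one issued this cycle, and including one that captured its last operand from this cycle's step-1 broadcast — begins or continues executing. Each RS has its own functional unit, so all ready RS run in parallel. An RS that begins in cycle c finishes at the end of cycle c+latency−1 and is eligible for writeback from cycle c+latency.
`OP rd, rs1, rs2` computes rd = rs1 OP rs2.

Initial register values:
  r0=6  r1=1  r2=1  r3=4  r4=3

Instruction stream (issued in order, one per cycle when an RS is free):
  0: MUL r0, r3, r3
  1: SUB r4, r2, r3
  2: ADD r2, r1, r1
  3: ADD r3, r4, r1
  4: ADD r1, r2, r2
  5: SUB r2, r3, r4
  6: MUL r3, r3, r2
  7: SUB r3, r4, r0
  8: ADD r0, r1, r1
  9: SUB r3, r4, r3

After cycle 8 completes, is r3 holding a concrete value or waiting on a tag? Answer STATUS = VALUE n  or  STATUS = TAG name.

STATUS = TAG Add1

c1: issue MUL r0<-Mul1 | r0:Mul1,r1:1,r2:1,r3:4,r4:3
c2: issue SUB r4<-Add1 | r0:Mul1,r1:1,r2:1,r3:4,r4:Add1
c3: issue ADD r2<-Add2 | r0:Mul1,r1:1,r2:Add2,r3:4,r4:Add1
c4: CDB Add1=-3; issue ADD r3<-Add1 | r0:Mul1,r1:1,r2:Add2,r3:Add1,r4:-3
c5: CDB Add2=2; issue ADD r1<-Add2 | r0:Mul1,r1:Add2,r2:2,r3:Add1,r4:-3
c6: CDB Add1=-2; issue SUB r2<-Add1 | r0:Mul1,r1:Add2,r2:Add1,r3:-2,r4:-3
c7: CDB Add2=4; issue MUL r3<-Mul2 | r0:Mul1,r1:4,r2:Add1,r3:Mul2,r4:-3
c8: CDB Add1=1; issue SUB r3<-Add1 | r0:Mul1,r1:4,r2:1,r3:Add1,r4:-3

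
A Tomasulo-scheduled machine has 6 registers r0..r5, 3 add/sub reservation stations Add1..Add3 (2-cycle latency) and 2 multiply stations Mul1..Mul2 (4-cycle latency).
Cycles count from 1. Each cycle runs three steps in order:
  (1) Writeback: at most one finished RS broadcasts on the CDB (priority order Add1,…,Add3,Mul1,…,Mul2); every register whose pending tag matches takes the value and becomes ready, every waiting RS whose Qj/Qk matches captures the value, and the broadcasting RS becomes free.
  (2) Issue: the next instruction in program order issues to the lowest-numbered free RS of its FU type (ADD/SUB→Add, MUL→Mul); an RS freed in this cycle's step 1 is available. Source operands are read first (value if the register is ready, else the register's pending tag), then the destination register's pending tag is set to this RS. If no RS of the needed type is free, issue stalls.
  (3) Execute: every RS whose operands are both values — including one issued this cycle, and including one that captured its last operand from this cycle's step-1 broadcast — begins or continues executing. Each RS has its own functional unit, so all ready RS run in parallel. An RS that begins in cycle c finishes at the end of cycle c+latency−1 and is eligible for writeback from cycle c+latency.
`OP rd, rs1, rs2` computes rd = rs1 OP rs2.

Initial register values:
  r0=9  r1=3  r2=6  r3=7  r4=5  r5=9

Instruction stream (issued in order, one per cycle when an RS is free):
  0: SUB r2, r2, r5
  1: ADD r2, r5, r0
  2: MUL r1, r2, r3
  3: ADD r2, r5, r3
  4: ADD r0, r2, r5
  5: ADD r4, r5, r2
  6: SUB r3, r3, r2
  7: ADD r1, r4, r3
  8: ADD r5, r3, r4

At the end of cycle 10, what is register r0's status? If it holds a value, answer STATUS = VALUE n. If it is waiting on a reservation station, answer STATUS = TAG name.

STATUS = VALUE 25

c1: issue SUB r2<-Add1 | r0:9,r1:3,r2:Add1,r3:7,r4:5,r5:9
c2: issue ADD r2<-Add2 | r0:9,r1:3,r2:Add2,r3:7,r4:5,r5:9
c3: CDB Add1=-3; issue MUL r1<-Mul1 | r0:9,r1:Mul1,r2:Add2,r3:7,r4:5,r5:9
c4: CDB Add2=18; issue ADD r2<-Add1 | r0:9,r1:Mul1,r2:Add1,r3:7,r4:5,r5:9
c5: issue ADD r0<-Add2 | r0:Add2,r1:Mul1,r2:Add1,r3:7,r4:5,r5:9
c6: CDB Add1=16; issue ADD r4<-Add1 | r0:Add2,r1:Mul1,r2:16,r3:7,r4:Add1,r5:9
c7: issue SUB r3<-Add3 | r0:Add2,r1:Mul1,r2:16,r3:Add3,r4:Add1,r5:9
c8: CDB Add1=25; issue ADD r1<-Add1 | r0:Add2,r1:Add1,r2:16,r3:Add3,r4:25,r5:9
c9: CDB Add2=25; issue ADD r5<-Add2 | r0:25,r1:Add1,r2:16,r3:Add3,r4:25,r5:Add2
c10: CDB Add3=-9 | r0:25,r1:Add1,r2:16,r3:-9,r4:25,r5:Add2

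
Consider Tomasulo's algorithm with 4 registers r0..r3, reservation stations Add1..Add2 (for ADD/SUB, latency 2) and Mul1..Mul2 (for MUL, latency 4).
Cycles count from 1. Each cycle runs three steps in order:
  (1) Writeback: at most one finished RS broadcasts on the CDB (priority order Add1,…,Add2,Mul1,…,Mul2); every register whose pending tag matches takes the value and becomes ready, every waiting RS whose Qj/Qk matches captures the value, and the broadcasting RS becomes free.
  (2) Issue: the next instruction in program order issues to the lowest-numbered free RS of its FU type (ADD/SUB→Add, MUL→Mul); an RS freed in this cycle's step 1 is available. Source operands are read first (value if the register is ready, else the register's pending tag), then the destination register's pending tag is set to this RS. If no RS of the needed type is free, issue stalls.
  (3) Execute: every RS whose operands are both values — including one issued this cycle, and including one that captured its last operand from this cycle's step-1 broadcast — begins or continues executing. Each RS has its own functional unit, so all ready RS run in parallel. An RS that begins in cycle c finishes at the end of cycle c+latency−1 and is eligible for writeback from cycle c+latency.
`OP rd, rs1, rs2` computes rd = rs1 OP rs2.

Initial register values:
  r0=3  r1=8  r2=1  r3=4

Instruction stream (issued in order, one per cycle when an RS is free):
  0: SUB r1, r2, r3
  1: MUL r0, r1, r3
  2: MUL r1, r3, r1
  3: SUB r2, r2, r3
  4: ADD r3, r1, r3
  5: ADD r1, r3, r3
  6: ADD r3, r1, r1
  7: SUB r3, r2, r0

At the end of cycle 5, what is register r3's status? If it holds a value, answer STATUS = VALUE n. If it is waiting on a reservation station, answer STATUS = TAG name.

c1: issue SUB r1<-Add1 | r0:3,r1:Add1,r2:1,r3:4
c2: issue MUL r0<-Mul1 | r0:Mul1,r1:Add1,r2:1,r3:4
c3: CDB Add1=-3; issue MUL r1<-Mul2 | r0:Mul1,r1:Mul2,r2:1,r3:4
c4: issue SUB r2<-Add1 | r0:Mul1,r1:Mul2,r2:Add1,r3:4
c5: issue ADD r3<-Add2 | r0:Mul1,r1:Mul2,r2:Add1,r3:Add2

STATUS = TAG Add2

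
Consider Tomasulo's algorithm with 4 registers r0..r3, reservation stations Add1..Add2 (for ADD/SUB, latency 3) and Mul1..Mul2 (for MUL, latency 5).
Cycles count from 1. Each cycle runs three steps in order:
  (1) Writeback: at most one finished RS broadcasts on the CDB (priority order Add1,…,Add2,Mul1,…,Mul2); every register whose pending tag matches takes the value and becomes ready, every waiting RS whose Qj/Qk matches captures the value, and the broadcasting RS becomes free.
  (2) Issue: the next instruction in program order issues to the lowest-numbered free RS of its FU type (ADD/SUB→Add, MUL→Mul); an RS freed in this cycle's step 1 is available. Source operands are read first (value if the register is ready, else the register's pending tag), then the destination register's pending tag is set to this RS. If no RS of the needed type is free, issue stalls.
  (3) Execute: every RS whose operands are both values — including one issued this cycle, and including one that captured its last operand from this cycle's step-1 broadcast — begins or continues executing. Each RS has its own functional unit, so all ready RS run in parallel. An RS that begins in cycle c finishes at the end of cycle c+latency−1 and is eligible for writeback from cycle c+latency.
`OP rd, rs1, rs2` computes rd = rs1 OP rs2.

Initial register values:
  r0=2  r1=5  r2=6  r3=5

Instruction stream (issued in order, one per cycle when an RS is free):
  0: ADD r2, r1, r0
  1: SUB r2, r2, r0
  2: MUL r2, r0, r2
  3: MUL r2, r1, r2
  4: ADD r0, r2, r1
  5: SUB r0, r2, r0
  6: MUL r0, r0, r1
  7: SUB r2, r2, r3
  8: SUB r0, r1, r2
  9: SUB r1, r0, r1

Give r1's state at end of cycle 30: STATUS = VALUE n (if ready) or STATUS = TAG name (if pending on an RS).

STATUS = VALUE -45

c1: issue ADD r2<-Add1 | r0:2,r1:5,r2:Add1,r3:5
c2: issue SUB r2<-Add2 | r0:2,r1:5,r2:Add2,r3:5
c3: issue MUL r2<-Mul1 | r0:2,r1:5,r2:Mul1,r3:5
c4: CDB Add1=7; issue MUL r2<-Mul2 | r0:2,r1:5,r2:Mul2,r3:5
c5: issue ADD r0<-Add1 | r0:Add1,r1:5,r2:Mul2,r3:5
c6: stall | r0:Add1,r1:5,r2:Mul2,r3:5
c7: CDB Add2=5; issue SUB r0<-Add2 | r0:Add2,r1:5,r2:Mul2,r3:5
c8: stall | r0:Add2,r1:5,r2:Mul2,r3:5
c9: stall | r0:Add2,r1:5,r2:Mul2,r3:5
c10: stall | r0:Add2,r1:5,r2:Mul2,r3:5
c11: stall | r0:Add2,r1:5,r2:Mul2,r3:5
c12: CDB Mul1=10; issue MUL r0<-Mul1 | r0:Mul1,r1:5,r2:Mul2,r3:5
c13: stall | r0:Mul1,r1:5,r2:Mul2,r3:5
c14: stall | r0:Mul1,r1:5,r2:Mul2,r3:5
c15: stall | r0:Mul1,r1:5,r2:Mul2,r3:5
c16: stall | r0:Mul1,r1:5,r2:Mul2,r3:5
c17: CDB Mul2=50; stall | r0:Mul1,r1:5,r2:50,r3:5
c18: stall | r0:Mul1,r1:5,r2:50,r3:5
c19: stall | r0:Mul1,r1:5,r2:50,r3:5
c20: CDB Add1=55; issue SUB r2<-Add1 | r0:Mul1,r1:5,r2:Add1,r3:5
c21: stall | r0:Mul1,r1:5,r2:Add1,r3:5
c22: stall | r0:Mul1,r1:5,r2:Add1,r3:5
c23: CDB Add1=45; issue SUB r0<-Add1 | r0:Add1,r1:5,r2:45,r3:5
c24: CDB Add2=-5; issue SUB r1<-Add2 | r0:Add1,r1:Add2,r2:45,r3:5
c25: - | r0:Add1,r1:Add2,r2:45,r3:5
c26: CDB Add1=-40 | r0:-40,r1:Add2,r2:45,r3:5
c27: - | r0:-40,r1:Add2,r2:45,r3:5
c28: - | r0:-40,r1:Add2,r2:45,r3:5
c29: CDB Add2=-45 | r0:-40,r1:-45,r2:45,r3:5
c30: CDB Mul1=-25 | r0:-40,r1:-45,r2:45,r3:5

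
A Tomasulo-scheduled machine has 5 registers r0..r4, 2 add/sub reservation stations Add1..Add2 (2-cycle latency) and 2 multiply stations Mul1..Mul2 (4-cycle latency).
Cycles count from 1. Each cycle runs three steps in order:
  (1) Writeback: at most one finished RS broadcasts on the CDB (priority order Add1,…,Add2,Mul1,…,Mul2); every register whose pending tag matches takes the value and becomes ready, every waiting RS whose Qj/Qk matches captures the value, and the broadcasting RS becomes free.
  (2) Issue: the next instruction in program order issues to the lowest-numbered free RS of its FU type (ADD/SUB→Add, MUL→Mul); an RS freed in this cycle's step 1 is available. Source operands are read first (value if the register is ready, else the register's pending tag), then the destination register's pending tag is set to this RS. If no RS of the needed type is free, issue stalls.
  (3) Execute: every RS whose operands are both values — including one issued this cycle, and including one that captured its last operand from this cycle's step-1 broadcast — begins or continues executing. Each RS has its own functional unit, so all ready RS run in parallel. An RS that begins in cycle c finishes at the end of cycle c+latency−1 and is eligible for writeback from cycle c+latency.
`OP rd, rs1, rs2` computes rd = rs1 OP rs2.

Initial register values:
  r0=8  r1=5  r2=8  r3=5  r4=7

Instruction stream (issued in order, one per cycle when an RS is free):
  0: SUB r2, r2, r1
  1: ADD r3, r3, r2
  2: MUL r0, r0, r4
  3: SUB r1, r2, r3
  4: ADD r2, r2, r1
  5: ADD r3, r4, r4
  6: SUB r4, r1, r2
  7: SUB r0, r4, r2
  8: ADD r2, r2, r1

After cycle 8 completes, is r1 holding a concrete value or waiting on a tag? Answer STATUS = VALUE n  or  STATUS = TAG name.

  c1: issue SUB r2<-Add1  regs: r0:8,r1:5,r2:Add1,r3:5,r4:7
  c2: issue ADD r3<-Add2  regs: r0:8,r1:5,r2:Add1,r3:Add2,r4:7
  c3: CDB Add1=3; issue MUL r0<-Mul1  regs: r0:Mul1,r1:5,r2:3,r3:Add2,r4:7
  c4: issue SUB r1<-Add1  regs: r0:Mul1,r1:Add1,r2:3,r3:Add2,r4:7
  c5: CDB Add2=8; issue ADD r2<-Add2  regs: r0:Mul1,r1:Add1,r2:Add2,r3:8,r4:7
  c6: stall  regs: r0:Mul1,r1:Add1,r2:Add2,r3:8,r4:7
  c7: CDB Add1=-5; issue ADD r3<-Add1  regs: r0:Mul1,r1:-5,r2:Add2,r3:Add1,r4:7
  c8: CDB Mul1=56; stall  regs: r0:56,r1:-5,r2:Add2,r3:Add1,r4:7

STATUS = VALUE -5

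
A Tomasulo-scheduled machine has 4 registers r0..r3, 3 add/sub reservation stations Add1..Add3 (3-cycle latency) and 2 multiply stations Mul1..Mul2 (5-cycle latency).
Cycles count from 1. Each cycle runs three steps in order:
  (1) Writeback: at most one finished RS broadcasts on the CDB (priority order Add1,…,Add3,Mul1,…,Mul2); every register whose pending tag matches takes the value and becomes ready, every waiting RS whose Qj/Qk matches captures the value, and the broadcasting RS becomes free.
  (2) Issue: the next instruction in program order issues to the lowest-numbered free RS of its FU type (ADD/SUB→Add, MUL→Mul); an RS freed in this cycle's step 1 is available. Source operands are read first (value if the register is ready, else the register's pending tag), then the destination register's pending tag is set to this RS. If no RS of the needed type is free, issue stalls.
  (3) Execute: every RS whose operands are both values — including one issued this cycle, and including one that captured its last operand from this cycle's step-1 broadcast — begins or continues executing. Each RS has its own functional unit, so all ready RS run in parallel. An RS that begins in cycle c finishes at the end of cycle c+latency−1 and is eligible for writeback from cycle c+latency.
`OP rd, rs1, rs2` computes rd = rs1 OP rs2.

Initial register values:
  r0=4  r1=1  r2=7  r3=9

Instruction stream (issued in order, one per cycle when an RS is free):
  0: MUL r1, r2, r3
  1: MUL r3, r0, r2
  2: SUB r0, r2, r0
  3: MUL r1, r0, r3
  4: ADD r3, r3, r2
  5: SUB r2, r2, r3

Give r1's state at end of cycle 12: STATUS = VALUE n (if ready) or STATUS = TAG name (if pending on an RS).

  c1: issue MUL r1<-Mul1  regs: r0:4,r1:Mul1,r2:7,r3:9
  c2: issue MUL r3<-Mul2  regs: r0:4,r1:Mul1,r2:7,r3:Mul2
  c3: issue SUB r0<-Add1  regs: r0:Add1,r1:Mul1,r2:7,r3:Mul2
  c4: stall  regs: r0:Add1,r1:Mul1,r2:7,r3:Mul2
  c5: stall  regs: r0:Add1,r1:Mul1,r2:7,r3:Mul2
  c6: CDB Add1=3; stall  regs: r0:3,r1:Mul1,r2:7,r3:Mul2
  c7: CDB Mul1=63; issue MUL r1<-Mul1  regs: r0:3,r1:Mul1,r2:7,r3:Mul2
  c8: CDB Mul2=28; issue ADD r3<-Add1  regs: r0:3,r1:Mul1,r2:7,r3:Add1
  c9: issue SUB r2<-Add2  regs: r0:3,r1:Mul1,r2:Add2,r3:Add1
  c10: -  regs: r0:3,r1:Mul1,r2:Add2,r3:Add1
  c11: CDB Add1=35  regs: r0:3,r1:Mul1,r2:Add2,r3:35
  c12: -  regs: r0:3,r1:Mul1,r2:Add2,r3:35

STATUS = TAG Mul1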